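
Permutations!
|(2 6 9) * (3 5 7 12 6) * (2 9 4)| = 7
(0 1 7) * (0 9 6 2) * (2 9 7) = (0 1 2)(6 9) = [1, 2, 0, 3, 4, 5, 9, 7, 8, 6]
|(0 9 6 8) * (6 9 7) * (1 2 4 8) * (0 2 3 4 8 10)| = 14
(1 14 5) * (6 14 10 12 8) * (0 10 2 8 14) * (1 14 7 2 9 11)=(0 10 12 7 2 8 6)(1 9 11)(5 14)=[10, 9, 8, 3, 4, 14, 0, 2, 6, 11, 12, 1, 7, 13, 5]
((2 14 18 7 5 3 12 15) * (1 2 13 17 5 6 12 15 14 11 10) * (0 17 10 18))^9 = ((0 17 5 3 15 13 10 1 2 11 18 7 6 12 14))^9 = (0 11 3 6 10)(1 17 18 15 12)(2 5 7 13 14)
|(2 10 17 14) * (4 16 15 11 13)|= 20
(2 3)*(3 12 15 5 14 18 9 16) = (2 12 15 5 14 18 9 16 3) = [0, 1, 12, 2, 4, 14, 6, 7, 8, 16, 10, 11, 15, 13, 18, 5, 3, 17, 9]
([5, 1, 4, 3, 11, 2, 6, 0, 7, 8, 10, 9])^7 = (0 7 8 9 11 4 2 5)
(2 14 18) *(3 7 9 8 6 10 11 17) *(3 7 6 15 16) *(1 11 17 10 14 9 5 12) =[0, 11, 9, 6, 4, 12, 14, 5, 15, 8, 17, 10, 1, 13, 18, 16, 3, 7, 2] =(1 11 10 17 7 5 12)(2 9 8 15 16 3 6 14 18)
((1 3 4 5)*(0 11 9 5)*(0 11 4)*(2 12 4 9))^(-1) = ((0 9 5 1 3)(2 12 4 11))^(-1) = (0 3 1 5 9)(2 11 4 12)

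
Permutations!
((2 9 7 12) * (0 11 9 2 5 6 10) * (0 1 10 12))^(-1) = (0 7 9 11)(1 10)(5 12 6)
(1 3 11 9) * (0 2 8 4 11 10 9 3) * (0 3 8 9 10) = (0 2 9 1 3)(4 11 8) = [2, 3, 9, 0, 11, 5, 6, 7, 4, 1, 10, 8]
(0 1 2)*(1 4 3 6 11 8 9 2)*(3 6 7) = (0 4 6 11 8 9 2)(3 7) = [4, 1, 0, 7, 6, 5, 11, 3, 9, 2, 10, 8]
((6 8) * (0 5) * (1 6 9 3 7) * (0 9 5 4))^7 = (9)(0 4)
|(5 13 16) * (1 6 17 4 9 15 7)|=|(1 6 17 4 9 15 7)(5 13 16)|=21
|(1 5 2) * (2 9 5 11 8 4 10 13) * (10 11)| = 12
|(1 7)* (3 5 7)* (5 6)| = |(1 3 6 5 7)| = 5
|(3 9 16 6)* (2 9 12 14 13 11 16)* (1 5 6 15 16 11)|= |(1 5 6 3 12 14 13)(2 9)(15 16)|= 14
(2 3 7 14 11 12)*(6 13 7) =(2 3 6 13 7 14 11 12) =[0, 1, 3, 6, 4, 5, 13, 14, 8, 9, 10, 12, 2, 7, 11]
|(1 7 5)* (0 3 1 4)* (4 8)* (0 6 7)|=|(0 3 1)(4 6 7 5 8)|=15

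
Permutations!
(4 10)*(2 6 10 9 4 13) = (2 6 10 13)(4 9) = [0, 1, 6, 3, 9, 5, 10, 7, 8, 4, 13, 11, 12, 2]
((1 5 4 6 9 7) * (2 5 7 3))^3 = ((1 7)(2 5 4 6 9 3))^3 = (1 7)(2 6)(3 4)(5 9)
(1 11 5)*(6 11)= (1 6 11 5)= [0, 6, 2, 3, 4, 1, 11, 7, 8, 9, 10, 5]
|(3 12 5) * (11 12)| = |(3 11 12 5)| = 4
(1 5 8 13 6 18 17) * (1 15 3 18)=[0, 5, 2, 18, 4, 8, 1, 7, 13, 9, 10, 11, 12, 6, 14, 3, 16, 15, 17]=(1 5 8 13 6)(3 18 17 15)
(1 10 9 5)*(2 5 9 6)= (1 10 6 2 5)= [0, 10, 5, 3, 4, 1, 2, 7, 8, 9, 6]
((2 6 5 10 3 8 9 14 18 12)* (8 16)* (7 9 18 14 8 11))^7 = (2 7 5 8 3 12 11 6 9 10 18 16)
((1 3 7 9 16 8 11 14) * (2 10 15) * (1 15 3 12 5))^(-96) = ((1 12 5)(2 10 3 7 9 16 8 11 14 15))^(-96) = (2 9 14 3 8)(7 11 10 16 15)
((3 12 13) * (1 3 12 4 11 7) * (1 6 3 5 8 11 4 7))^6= ((1 5 8 11)(3 7 6)(12 13))^6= (13)(1 8)(5 11)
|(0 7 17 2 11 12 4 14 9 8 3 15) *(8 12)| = |(0 7 17 2 11 8 3 15)(4 14 9 12)| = 8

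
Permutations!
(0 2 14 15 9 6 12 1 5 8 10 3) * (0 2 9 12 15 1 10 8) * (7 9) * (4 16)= (0 7 9 6 15 12 10 3 2 14 1 5)(4 16)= [7, 5, 14, 2, 16, 0, 15, 9, 8, 6, 3, 11, 10, 13, 1, 12, 4]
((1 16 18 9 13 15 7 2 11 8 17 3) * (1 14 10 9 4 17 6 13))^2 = (1 18 17 14 9 16 4 3 10)(2 8 13 7 11 6 15)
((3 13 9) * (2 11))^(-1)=(2 11)(3 9 13)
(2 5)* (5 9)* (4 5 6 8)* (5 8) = (2 9 6 5)(4 8) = [0, 1, 9, 3, 8, 2, 5, 7, 4, 6]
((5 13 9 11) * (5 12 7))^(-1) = ((5 13 9 11 12 7))^(-1) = (5 7 12 11 9 13)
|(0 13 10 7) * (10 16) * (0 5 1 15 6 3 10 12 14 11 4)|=7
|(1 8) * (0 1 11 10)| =|(0 1 8 11 10)| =5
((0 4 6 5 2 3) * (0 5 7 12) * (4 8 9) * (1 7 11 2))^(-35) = ((0 8 9 4 6 11 2 3 5 1 7 12))^(-35) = (0 8 9 4 6 11 2 3 5 1 7 12)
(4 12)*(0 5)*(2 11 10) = (0 5)(2 11 10)(4 12) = [5, 1, 11, 3, 12, 0, 6, 7, 8, 9, 2, 10, 4]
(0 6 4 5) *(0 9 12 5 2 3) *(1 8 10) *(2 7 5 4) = (0 6 2 3)(1 8 10)(4 7 5 9 12) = [6, 8, 3, 0, 7, 9, 2, 5, 10, 12, 1, 11, 4]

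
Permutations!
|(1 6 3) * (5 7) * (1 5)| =|(1 6 3 5 7)| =5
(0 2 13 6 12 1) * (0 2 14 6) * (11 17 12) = (0 14 6 11 17 12 1 2 13) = [14, 2, 13, 3, 4, 5, 11, 7, 8, 9, 10, 17, 1, 0, 6, 15, 16, 12]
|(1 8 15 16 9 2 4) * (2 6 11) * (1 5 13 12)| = |(1 8 15 16 9 6 11 2 4 5 13 12)| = 12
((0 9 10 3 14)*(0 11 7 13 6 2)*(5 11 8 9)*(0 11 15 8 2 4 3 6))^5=(0 10 2 5 6 11 15 4 7 8 3 13 9 14)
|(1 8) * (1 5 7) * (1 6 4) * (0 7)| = 7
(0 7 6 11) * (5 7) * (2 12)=(0 5 7 6 11)(2 12)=[5, 1, 12, 3, 4, 7, 11, 6, 8, 9, 10, 0, 2]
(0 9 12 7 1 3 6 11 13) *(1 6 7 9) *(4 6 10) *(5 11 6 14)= (0 1 3 7 10 4 14 5 11 13)(9 12)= [1, 3, 2, 7, 14, 11, 6, 10, 8, 12, 4, 13, 9, 0, 5]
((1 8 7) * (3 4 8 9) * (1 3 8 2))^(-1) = ((1 9 8 7 3 4 2))^(-1) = (1 2 4 3 7 8 9)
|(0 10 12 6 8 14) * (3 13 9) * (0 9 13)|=|(0 10 12 6 8 14 9 3)|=8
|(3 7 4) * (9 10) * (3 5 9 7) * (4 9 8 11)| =12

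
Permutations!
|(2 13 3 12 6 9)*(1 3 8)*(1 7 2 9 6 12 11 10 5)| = 20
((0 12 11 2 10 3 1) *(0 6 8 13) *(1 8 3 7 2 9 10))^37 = (0 12 11 9 10 7 2 1 6 3 8 13) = ((0 12 11 9 10 7 2 1 6 3 8 13))^37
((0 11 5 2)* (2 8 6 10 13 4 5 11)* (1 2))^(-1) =(0 2 1)(4 13 10 6 8 5)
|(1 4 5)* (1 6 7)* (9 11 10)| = |(1 4 5 6 7)(9 11 10)| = 15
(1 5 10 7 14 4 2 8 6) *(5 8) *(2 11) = (1 8 6)(2 5 10 7 14 4 11) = [0, 8, 5, 3, 11, 10, 1, 14, 6, 9, 7, 2, 12, 13, 4]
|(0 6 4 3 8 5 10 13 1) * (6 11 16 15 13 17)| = 42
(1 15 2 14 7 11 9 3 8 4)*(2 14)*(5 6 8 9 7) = (1 15 14 5 6 8 4)(3 9)(7 11) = [0, 15, 2, 9, 1, 6, 8, 11, 4, 3, 10, 7, 12, 13, 5, 14]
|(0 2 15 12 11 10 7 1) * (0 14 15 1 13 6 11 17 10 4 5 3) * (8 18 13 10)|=|(0 2 1 14 15 12 17 8 18 13 6 11 4 5 3)(7 10)|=30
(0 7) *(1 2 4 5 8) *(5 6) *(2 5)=[7, 5, 4, 3, 6, 8, 2, 0, 1]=(0 7)(1 5 8)(2 4 6)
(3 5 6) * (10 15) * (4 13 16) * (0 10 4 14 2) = (0 10 15 4 13 16 14 2)(3 5 6) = [10, 1, 0, 5, 13, 6, 3, 7, 8, 9, 15, 11, 12, 16, 2, 4, 14]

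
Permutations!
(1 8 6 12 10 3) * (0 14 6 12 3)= (0 14 6 3 1 8 12 10)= [14, 8, 2, 1, 4, 5, 3, 7, 12, 9, 0, 11, 10, 13, 6]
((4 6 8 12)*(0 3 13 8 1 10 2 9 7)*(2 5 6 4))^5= ((0 3 13 8 12 2 9 7)(1 10 5 6))^5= (0 2 13 7 12 3 9 8)(1 10 5 6)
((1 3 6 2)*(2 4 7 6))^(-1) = ((1 3 2)(4 7 6))^(-1) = (1 2 3)(4 6 7)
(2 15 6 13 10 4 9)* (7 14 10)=[0, 1, 15, 3, 9, 5, 13, 14, 8, 2, 4, 11, 12, 7, 10, 6]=(2 15 6 13 7 14 10 4 9)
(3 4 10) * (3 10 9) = [0, 1, 2, 4, 9, 5, 6, 7, 8, 3, 10] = (10)(3 4 9)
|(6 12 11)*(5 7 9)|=|(5 7 9)(6 12 11)|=3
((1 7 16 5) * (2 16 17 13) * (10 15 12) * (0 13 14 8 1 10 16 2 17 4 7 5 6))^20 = ((0 13 17 14 8 1 5 10 15 12 16 6)(4 7))^20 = (0 15 8)(1 13 12)(5 17 16)(6 10 14)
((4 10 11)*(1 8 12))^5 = ((1 8 12)(4 10 11))^5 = (1 12 8)(4 11 10)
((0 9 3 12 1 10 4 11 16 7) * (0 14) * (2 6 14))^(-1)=(0 14 6 2 7 16 11 4 10 1 12 3 9)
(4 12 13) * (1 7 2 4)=(1 7 2 4 12 13)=[0, 7, 4, 3, 12, 5, 6, 2, 8, 9, 10, 11, 13, 1]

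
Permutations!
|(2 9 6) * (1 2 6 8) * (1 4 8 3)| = |(1 2 9 3)(4 8)| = 4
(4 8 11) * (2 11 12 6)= (2 11 4 8 12 6)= [0, 1, 11, 3, 8, 5, 2, 7, 12, 9, 10, 4, 6]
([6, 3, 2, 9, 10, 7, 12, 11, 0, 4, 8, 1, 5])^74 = (0 12 7 1 9 10)(3 4 8 6 5 11)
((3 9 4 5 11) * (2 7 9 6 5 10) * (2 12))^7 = ((2 7 9 4 10 12)(3 6 5 11))^7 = (2 7 9 4 10 12)(3 11 5 6)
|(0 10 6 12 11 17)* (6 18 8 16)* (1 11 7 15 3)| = 13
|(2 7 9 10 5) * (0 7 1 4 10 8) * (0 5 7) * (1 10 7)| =|(1 4 7 9 8 5 2 10)| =8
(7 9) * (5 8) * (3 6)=(3 6)(5 8)(7 9)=[0, 1, 2, 6, 4, 8, 3, 9, 5, 7]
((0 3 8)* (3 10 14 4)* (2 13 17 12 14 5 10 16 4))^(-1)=(0 8 3 4 16)(2 14 12 17 13)(5 10)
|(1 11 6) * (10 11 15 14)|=6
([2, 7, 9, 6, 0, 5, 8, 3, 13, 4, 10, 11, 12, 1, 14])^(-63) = (14)(0 2 9 4)(1 6)(3 13)(7 8)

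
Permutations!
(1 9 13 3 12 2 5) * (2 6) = (1 9 13 3 12 6 2 5) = [0, 9, 5, 12, 4, 1, 2, 7, 8, 13, 10, 11, 6, 3]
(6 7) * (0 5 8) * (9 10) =(0 5 8)(6 7)(9 10) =[5, 1, 2, 3, 4, 8, 7, 6, 0, 10, 9]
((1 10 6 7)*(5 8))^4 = (10)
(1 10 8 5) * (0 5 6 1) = (0 5)(1 10 8 6) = [5, 10, 2, 3, 4, 0, 1, 7, 6, 9, 8]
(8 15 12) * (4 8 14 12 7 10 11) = [0, 1, 2, 3, 8, 5, 6, 10, 15, 9, 11, 4, 14, 13, 12, 7] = (4 8 15 7 10 11)(12 14)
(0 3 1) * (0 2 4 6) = [3, 2, 4, 1, 6, 5, 0] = (0 3 1 2 4 6)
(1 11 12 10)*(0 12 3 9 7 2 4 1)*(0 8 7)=(0 12 10 8 7 2 4 1 11 3 9)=[12, 11, 4, 9, 1, 5, 6, 2, 7, 0, 8, 3, 10]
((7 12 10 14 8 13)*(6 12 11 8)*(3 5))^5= (3 5)(6 12 10 14)(7 11 8 13)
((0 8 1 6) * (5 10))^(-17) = ((0 8 1 6)(5 10))^(-17) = (0 6 1 8)(5 10)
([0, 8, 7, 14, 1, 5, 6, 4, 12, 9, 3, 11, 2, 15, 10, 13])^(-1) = [0, 4, 12, 10, 7, 5, 6, 2, 1, 9, 14, 11, 8, 15, 3, 13]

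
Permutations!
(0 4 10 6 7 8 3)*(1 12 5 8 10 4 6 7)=[6, 12, 2, 0, 4, 8, 1, 10, 3, 9, 7, 11, 5]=(0 6 1 12 5 8 3)(7 10)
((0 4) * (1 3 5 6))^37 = ((0 4)(1 3 5 6))^37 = (0 4)(1 3 5 6)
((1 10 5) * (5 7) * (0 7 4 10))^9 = ((0 7 5 1)(4 10))^9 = (0 7 5 1)(4 10)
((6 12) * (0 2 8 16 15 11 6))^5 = (0 11 8 12 15 2 6 16)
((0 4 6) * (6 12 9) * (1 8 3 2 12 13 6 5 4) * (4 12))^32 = (13)(5 9 12) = ((0 1 8 3 2 4 13 6)(5 12 9))^32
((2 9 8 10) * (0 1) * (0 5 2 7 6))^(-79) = (0 5 9 10 6 1 2 8 7)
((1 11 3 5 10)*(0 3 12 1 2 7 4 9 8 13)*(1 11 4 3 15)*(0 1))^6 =((0 15)(1 4 9 8 13)(2 7 3 5 10)(11 12))^6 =(15)(1 4 9 8 13)(2 7 3 5 10)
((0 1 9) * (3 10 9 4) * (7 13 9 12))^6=(0 7 3)(1 13 10)(4 9 12)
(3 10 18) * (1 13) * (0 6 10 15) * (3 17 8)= [6, 13, 2, 15, 4, 5, 10, 7, 3, 9, 18, 11, 12, 1, 14, 0, 16, 8, 17]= (0 6 10 18 17 8 3 15)(1 13)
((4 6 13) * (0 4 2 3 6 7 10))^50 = ((0 4 7 10)(2 3 6 13))^50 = (0 7)(2 6)(3 13)(4 10)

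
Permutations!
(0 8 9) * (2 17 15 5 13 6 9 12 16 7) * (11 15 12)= (0 8 11 15 5 13 6 9)(2 17 12 16 7)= [8, 1, 17, 3, 4, 13, 9, 2, 11, 0, 10, 15, 16, 6, 14, 5, 7, 12]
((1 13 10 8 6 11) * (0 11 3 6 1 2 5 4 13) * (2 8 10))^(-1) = ((0 11 8 1)(2 5 4 13)(3 6))^(-1) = (0 1 8 11)(2 13 4 5)(3 6)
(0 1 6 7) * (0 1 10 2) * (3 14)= (0 10 2)(1 6 7)(3 14)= [10, 6, 0, 14, 4, 5, 7, 1, 8, 9, 2, 11, 12, 13, 3]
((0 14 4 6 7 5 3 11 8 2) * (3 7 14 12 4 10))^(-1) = (0 2 8 11 3 10 14 6 4 12)(5 7)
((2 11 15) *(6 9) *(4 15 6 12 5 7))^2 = ((2 11 6 9 12 5 7 4 15))^2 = (2 6 12 7 15 11 9 5 4)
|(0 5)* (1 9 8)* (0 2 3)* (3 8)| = 7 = |(0 5 2 8 1 9 3)|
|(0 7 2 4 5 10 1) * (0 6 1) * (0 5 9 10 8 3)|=|(0 7 2 4 9 10 5 8 3)(1 6)|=18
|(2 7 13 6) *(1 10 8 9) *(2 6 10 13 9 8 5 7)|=|(1 13 10 5 7 9)|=6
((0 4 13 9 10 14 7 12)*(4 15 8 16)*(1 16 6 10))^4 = (0 10)(1 9 13 4 16)(6 12)(7 8)(14 15)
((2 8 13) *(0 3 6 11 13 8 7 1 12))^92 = ((0 3 6 11 13 2 7 1 12))^92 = (0 6 13 7 12 3 11 2 1)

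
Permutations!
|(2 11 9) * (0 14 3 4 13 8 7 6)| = 24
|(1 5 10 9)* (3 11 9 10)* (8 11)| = 6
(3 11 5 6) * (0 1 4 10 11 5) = (0 1 4 10 11)(3 5 6) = [1, 4, 2, 5, 10, 6, 3, 7, 8, 9, 11, 0]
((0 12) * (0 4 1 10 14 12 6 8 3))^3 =((0 6 8 3)(1 10 14 12 4))^3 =(0 3 8 6)(1 12 10 4 14)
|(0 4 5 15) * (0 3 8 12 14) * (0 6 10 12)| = 12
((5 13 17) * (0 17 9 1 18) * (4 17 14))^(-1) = ((0 14 4 17 5 13 9 1 18))^(-1) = (0 18 1 9 13 5 17 4 14)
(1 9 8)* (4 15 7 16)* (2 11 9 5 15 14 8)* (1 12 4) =(1 5 15 7 16)(2 11 9)(4 14 8 12) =[0, 5, 11, 3, 14, 15, 6, 16, 12, 2, 10, 9, 4, 13, 8, 7, 1]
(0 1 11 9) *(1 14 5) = (0 14 5 1 11 9) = [14, 11, 2, 3, 4, 1, 6, 7, 8, 0, 10, 9, 12, 13, 5]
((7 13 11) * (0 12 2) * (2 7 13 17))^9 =(0 2 17 7 12)(11 13)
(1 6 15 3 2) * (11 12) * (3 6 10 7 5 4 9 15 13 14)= [0, 10, 1, 2, 9, 4, 13, 5, 8, 15, 7, 12, 11, 14, 3, 6]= (1 10 7 5 4 9 15 6 13 14 3 2)(11 12)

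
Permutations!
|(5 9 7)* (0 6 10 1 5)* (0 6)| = |(1 5 9 7 6 10)| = 6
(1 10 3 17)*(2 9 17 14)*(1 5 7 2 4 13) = (1 10 3 14 4 13)(2 9 17 5 7) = [0, 10, 9, 14, 13, 7, 6, 2, 8, 17, 3, 11, 12, 1, 4, 15, 16, 5]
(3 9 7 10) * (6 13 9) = (3 6 13 9 7 10) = [0, 1, 2, 6, 4, 5, 13, 10, 8, 7, 3, 11, 12, 9]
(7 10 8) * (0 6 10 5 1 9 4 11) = (0 6 10 8 7 5 1 9 4 11) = [6, 9, 2, 3, 11, 1, 10, 5, 7, 4, 8, 0]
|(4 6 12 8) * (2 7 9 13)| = 4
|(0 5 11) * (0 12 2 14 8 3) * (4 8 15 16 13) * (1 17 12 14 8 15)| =|(0 5 11 14 1 17 12 2 8 3)(4 15 16 13)| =20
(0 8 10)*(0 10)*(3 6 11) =(0 8)(3 6 11) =[8, 1, 2, 6, 4, 5, 11, 7, 0, 9, 10, 3]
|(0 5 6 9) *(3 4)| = 4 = |(0 5 6 9)(3 4)|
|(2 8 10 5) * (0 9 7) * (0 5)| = |(0 9 7 5 2 8 10)| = 7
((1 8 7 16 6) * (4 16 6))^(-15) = ((1 8 7 6)(4 16))^(-15) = (1 8 7 6)(4 16)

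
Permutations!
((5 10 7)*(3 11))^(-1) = ((3 11)(5 10 7))^(-1) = (3 11)(5 7 10)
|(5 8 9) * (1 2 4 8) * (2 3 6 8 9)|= |(1 3 6 8 2 4 9 5)|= 8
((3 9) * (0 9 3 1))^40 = (0 9 1)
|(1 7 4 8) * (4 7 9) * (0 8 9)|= 6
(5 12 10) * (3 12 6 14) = [0, 1, 2, 12, 4, 6, 14, 7, 8, 9, 5, 11, 10, 13, 3] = (3 12 10 5 6 14)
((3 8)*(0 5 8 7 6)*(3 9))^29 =((0 5 8 9 3 7 6))^29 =(0 5 8 9 3 7 6)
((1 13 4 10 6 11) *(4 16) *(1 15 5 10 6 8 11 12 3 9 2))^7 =((1 13 16 4 6 12 3 9 2)(5 10 8 11 15))^7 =(1 9 12 4 13 2 3 6 16)(5 8 15 10 11)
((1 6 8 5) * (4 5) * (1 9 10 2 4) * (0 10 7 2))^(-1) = ((0 10)(1 6 8)(2 4 5 9 7))^(-1) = (0 10)(1 8 6)(2 7 9 5 4)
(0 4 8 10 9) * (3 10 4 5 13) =(0 5 13 3 10 9)(4 8) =[5, 1, 2, 10, 8, 13, 6, 7, 4, 0, 9, 11, 12, 3]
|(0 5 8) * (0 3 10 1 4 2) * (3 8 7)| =|(0 5 7 3 10 1 4 2)| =8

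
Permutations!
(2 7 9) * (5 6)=(2 7 9)(5 6)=[0, 1, 7, 3, 4, 6, 5, 9, 8, 2]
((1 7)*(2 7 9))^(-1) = (1 7 2 9)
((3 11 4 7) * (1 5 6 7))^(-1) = (1 4 11 3 7 6 5)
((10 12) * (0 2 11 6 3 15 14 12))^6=(0 14 6)(2 12 3)(10 15 11)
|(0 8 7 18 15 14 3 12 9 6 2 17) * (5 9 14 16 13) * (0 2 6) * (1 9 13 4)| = |(0 8 7 18 15 16 4 1 9)(2 17)(3 12 14)(5 13)| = 18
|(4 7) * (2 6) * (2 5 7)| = 5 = |(2 6 5 7 4)|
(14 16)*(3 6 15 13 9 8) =[0, 1, 2, 6, 4, 5, 15, 7, 3, 8, 10, 11, 12, 9, 16, 13, 14] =(3 6 15 13 9 8)(14 16)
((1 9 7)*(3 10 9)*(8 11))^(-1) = (1 7 9 10 3)(8 11)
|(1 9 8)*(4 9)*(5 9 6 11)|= |(1 4 6 11 5 9 8)|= 7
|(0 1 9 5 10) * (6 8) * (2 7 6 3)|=|(0 1 9 5 10)(2 7 6 8 3)|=5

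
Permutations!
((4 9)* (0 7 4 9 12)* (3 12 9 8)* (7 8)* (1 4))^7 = (0 12 3 8)(1 7 9 4)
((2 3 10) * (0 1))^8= (2 10 3)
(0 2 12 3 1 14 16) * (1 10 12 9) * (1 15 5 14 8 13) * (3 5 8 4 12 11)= (0 2 9 15 8 13 1 4 12 5 14 16)(3 10 11)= [2, 4, 9, 10, 12, 14, 6, 7, 13, 15, 11, 3, 5, 1, 16, 8, 0]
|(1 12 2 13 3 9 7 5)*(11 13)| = |(1 12 2 11 13 3 9 7 5)| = 9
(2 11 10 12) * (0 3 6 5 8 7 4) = (0 3 6 5 8 7 4)(2 11 10 12) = [3, 1, 11, 6, 0, 8, 5, 4, 7, 9, 12, 10, 2]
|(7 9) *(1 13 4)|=|(1 13 4)(7 9)|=6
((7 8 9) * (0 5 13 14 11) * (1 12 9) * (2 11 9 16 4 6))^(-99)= ((0 5 13 14 9 7 8 1 12 16 4 6 2 11))^(-99)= (0 11 2 6 4 16 12 1 8 7 9 14 13 5)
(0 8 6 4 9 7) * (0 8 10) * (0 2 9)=[10, 1, 9, 3, 0, 5, 4, 8, 6, 7, 2]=(0 10 2 9 7 8 6 4)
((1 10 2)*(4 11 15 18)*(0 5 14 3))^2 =((0 5 14 3)(1 10 2)(4 11 15 18))^2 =(0 14)(1 2 10)(3 5)(4 15)(11 18)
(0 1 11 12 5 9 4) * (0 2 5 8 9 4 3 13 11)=(0 1)(2 5 4)(3 13 11 12 8 9)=[1, 0, 5, 13, 2, 4, 6, 7, 9, 3, 10, 12, 8, 11]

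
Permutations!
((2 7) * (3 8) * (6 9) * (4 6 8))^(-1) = ((2 7)(3 4 6 9 8))^(-1) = (2 7)(3 8 9 6 4)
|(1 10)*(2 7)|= 2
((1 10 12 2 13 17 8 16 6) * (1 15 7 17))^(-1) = ((1 10 12 2 13)(6 15 7 17 8 16))^(-1) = (1 13 2 12 10)(6 16 8 17 7 15)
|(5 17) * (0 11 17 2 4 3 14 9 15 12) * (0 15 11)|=8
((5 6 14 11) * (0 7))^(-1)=((0 7)(5 6 14 11))^(-1)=(0 7)(5 11 14 6)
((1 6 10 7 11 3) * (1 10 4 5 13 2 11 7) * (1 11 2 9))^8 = ((1 6 4 5 13 9)(3 10 11))^8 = (1 4 13)(3 11 10)(5 9 6)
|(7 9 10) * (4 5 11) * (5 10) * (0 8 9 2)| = |(0 8 9 5 11 4 10 7 2)| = 9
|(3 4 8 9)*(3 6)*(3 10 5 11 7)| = |(3 4 8 9 6 10 5 11 7)| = 9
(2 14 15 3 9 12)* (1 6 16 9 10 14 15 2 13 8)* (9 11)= (1 6 16 11 9 12 13 8)(2 15 3 10 14)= [0, 6, 15, 10, 4, 5, 16, 7, 1, 12, 14, 9, 13, 8, 2, 3, 11]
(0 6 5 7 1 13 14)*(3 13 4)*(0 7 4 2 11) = (0 6 5 4 3 13 14 7 1 2 11) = [6, 2, 11, 13, 3, 4, 5, 1, 8, 9, 10, 0, 12, 14, 7]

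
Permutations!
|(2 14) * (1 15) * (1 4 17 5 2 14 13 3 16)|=|(1 15 4 17 5 2 13 3 16)|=9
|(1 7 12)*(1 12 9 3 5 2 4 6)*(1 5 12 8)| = 12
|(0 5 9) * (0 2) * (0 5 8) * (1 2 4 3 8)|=|(0 1 2 5 9 4 3 8)|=8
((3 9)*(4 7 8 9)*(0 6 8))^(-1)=((0 6 8 9 3 4 7))^(-1)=(0 7 4 3 9 8 6)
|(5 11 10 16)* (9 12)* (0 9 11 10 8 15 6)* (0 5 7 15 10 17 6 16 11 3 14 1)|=6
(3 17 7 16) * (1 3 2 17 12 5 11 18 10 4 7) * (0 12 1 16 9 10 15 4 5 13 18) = (0 12 13 18 15 4 7 9 10 5 11)(1 3)(2 17 16) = [12, 3, 17, 1, 7, 11, 6, 9, 8, 10, 5, 0, 13, 18, 14, 4, 2, 16, 15]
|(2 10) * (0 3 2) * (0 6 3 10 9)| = |(0 10 6 3 2 9)| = 6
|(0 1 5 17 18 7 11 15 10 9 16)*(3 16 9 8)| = |(0 1 5 17 18 7 11 15 10 8 3 16)| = 12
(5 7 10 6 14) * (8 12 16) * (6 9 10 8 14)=(5 7 8 12 16 14)(9 10)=[0, 1, 2, 3, 4, 7, 6, 8, 12, 10, 9, 11, 16, 13, 5, 15, 14]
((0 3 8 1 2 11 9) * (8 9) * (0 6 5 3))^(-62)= ((1 2 11 8)(3 9 6 5))^(-62)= (1 11)(2 8)(3 6)(5 9)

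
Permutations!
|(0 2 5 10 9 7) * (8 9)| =|(0 2 5 10 8 9 7)| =7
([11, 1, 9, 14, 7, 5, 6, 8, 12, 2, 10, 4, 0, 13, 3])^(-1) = (0 12 8 7 4 11)(2 9)(3 14)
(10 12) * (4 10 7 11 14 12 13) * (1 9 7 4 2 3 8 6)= (1 9 7 11 14 12 4 10 13 2 3 8 6)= [0, 9, 3, 8, 10, 5, 1, 11, 6, 7, 13, 14, 4, 2, 12]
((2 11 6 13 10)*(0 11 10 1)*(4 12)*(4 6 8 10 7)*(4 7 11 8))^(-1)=((0 8 10 2 11 4 12 6 13 1))^(-1)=(0 1 13 6 12 4 11 2 10 8)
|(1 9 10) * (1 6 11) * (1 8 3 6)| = |(1 9 10)(3 6 11 8)| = 12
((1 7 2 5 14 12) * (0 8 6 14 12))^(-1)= ((0 8 6 14)(1 7 2 5 12))^(-1)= (0 14 6 8)(1 12 5 2 7)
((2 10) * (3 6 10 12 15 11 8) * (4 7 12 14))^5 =(2 15 10 12 6 7 3 4 8 14 11)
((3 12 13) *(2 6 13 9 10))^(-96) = (2 13 12 10 6 3 9)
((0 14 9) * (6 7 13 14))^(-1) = ((0 6 7 13 14 9))^(-1) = (0 9 14 13 7 6)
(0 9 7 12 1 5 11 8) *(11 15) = (0 9 7 12 1 5 15 11 8) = [9, 5, 2, 3, 4, 15, 6, 12, 0, 7, 10, 8, 1, 13, 14, 11]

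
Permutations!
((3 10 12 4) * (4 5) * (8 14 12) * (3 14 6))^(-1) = (3 6 8 10)(4 5 12 14)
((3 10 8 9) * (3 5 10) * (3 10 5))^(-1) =(3 9 8 10)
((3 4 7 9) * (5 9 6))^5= ((3 4 7 6 5 9))^5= (3 9 5 6 7 4)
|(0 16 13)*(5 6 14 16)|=|(0 5 6 14 16 13)|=6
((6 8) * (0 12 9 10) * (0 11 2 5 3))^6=(0 5 11 9)(2 10 12 3)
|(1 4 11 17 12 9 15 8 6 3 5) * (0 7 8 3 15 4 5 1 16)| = |(0 7 8 6 15 3 1 5 16)(4 11 17 12 9)| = 45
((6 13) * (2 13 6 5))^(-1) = (2 5 13) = ((2 13 5))^(-1)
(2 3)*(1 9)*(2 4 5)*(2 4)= (1 9)(2 3)(4 5)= [0, 9, 3, 2, 5, 4, 6, 7, 8, 1]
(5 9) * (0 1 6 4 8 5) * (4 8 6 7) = (0 1 7 4 6 8 5 9) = [1, 7, 2, 3, 6, 9, 8, 4, 5, 0]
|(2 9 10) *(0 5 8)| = |(0 5 8)(2 9 10)| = 3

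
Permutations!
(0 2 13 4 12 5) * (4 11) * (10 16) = (0 2 13 11 4 12 5)(10 16) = [2, 1, 13, 3, 12, 0, 6, 7, 8, 9, 16, 4, 5, 11, 14, 15, 10]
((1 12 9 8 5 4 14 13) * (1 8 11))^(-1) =((1 12 9 11)(4 14 13 8 5))^(-1) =(1 11 9 12)(4 5 8 13 14)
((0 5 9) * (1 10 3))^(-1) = (0 9 5)(1 3 10)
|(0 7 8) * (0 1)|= 4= |(0 7 8 1)|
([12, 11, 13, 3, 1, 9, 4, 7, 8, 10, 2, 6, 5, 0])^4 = (0 10 12 2 5 13 9)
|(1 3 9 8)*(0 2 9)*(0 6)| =|(0 2 9 8 1 3 6)| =7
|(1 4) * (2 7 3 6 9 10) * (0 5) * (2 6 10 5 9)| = |(0 9 5)(1 4)(2 7 3 10 6)| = 30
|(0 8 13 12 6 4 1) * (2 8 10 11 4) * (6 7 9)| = 35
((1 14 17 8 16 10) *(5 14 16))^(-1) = (1 10 16)(5 8 17 14)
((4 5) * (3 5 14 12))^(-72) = ((3 5 4 14 12))^(-72) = (3 14 5 12 4)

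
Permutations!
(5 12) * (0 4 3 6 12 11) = (0 4 3 6 12 5 11) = [4, 1, 2, 6, 3, 11, 12, 7, 8, 9, 10, 0, 5]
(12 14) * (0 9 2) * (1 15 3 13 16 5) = (0 9 2)(1 15 3 13 16 5)(12 14) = [9, 15, 0, 13, 4, 1, 6, 7, 8, 2, 10, 11, 14, 16, 12, 3, 5]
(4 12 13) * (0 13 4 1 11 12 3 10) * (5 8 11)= (0 13 1 5 8 11 12 4 3 10)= [13, 5, 2, 10, 3, 8, 6, 7, 11, 9, 0, 12, 4, 1]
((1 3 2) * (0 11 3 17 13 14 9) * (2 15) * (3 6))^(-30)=((0 11 6 3 15 2 1 17 13 14 9))^(-30)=(0 3 1 14 11 15 17 9 6 2 13)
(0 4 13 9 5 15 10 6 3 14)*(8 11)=(0 4 13 9 5 15 10 6 3 14)(8 11)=[4, 1, 2, 14, 13, 15, 3, 7, 11, 5, 6, 8, 12, 9, 0, 10]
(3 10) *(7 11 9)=(3 10)(7 11 9)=[0, 1, 2, 10, 4, 5, 6, 11, 8, 7, 3, 9]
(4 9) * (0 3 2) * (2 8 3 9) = (0 9 4 2)(3 8) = [9, 1, 0, 8, 2, 5, 6, 7, 3, 4]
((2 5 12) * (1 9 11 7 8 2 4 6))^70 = (12)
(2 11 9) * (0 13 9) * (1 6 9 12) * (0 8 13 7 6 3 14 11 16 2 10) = (0 7 6 9 10)(1 3 14 11 8 13 12)(2 16) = [7, 3, 16, 14, 4, 5, 9, 6, 13, 10, 0, 8, 1, 12, 11, 15, 2]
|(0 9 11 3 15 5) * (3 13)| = 7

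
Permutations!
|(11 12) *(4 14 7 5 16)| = 10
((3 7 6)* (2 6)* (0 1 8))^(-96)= (8)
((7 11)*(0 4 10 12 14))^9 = ((0 4 10 12 14)(7 11))^9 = (0 14 12 10 4)(7 11)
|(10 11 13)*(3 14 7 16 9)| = 15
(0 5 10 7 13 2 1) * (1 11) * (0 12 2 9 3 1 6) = (0 5 10 7 13 9 3 1 12 2 11 6) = [5, 12, 11, 1, 4, 10, 0, 13, 8, 3, 7, 6, 2, 9]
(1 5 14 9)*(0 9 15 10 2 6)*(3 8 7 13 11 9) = (0 3 8 7 13 11 9 1 5 14 15 10 2 6) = [3, 5, 6, 8, 4, 14, 0, 13, 7, 1, 2, 9, 12, 11, 15, 10]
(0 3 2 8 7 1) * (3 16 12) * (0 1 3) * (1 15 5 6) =[16, 15, 8, 2, 4, 6, 1, 3, 7, 9, 10, 11, 0, 13, 14, 5, 12] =(0 16 12)(1 15 5 6)(2 8 7 3)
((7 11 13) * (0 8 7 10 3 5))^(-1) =((0 8 7 11 13 10 3 5))^(-1) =(0 5 3 10 13 11 7 8)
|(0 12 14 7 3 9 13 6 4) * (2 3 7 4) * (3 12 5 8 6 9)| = 8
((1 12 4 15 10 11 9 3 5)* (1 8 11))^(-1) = (1 10 15 4 12)(3 9 11 8 5)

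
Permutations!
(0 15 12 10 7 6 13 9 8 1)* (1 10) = (0 15 12 1)(6 13 9 8 10 7) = [15, 0, 2, 3, 4, 5, 13, 6, 10, 8, 7, 11, 1, 9, 14, 12]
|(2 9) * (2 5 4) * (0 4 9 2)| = |(0 4)(5 9)| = 2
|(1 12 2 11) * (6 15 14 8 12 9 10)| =10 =|(1 9 10 6 15 14 8 12 2 11)|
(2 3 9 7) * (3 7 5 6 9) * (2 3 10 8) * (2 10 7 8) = (2 8 10)(3 7)(5 6 9) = [0, 1, 8, 7, 4, 6, 9, 3, 10, 5, 2]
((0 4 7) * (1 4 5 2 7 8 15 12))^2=((0 5 2 7)(1 4 8 15 12))^2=(0 2)(1 8 12 4 15)(5 7)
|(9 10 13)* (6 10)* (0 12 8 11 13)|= 8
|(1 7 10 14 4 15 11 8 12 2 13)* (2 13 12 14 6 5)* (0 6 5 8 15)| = |(0 6 8 14 4)(1 7 10 5 2 12 13)(11 15)| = 70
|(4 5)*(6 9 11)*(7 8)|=6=|(4 5)(6 9 11)(7 8)|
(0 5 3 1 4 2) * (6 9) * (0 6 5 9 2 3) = (0 9 5)(1 4 3)(2 6) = [9, 4, 6, 1, 3, 0, 2, 7, 8, 5]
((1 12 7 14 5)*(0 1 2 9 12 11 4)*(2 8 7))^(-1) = (0 4 11 1)(2 12 9)(5 14 7 8)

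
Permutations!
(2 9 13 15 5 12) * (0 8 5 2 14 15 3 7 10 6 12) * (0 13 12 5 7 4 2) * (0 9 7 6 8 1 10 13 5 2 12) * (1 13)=(0 13 3 4 12 14 15 9)(1 10 8 6 2 7)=[13, 10, 7, 4, 12, 5, 2, 1, 6, 0, 8, 11, 14, 3, 15, 9]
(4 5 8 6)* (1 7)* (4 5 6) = (1 7)(4 6 5 8) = [0, 7, 2, 3, 6, 8, 5, 1, 4]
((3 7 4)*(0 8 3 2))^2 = (0 3 4)(2 8 7)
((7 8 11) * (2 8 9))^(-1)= (2 9 7 11 8)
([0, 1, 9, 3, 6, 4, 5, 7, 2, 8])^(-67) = [0, 1, 8, 3, 5, 6, 4, 7, 9, 2]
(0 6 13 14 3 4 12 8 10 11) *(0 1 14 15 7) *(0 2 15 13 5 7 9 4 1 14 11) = (0 6 5 7 2 15 9 4 12 8 10)(1 11 14 3) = [6, 11, 15, 1, 12, 7, 5, 2, 10, 4, 0, 14, 8, 13, 3, 9]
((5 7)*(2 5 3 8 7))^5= ((2 5)(3 8 7))^5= (2 5)(3 7 8)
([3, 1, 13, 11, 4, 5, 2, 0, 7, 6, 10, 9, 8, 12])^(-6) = (0 6 8 11 13)(2 7 9 12 3)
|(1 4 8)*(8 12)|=4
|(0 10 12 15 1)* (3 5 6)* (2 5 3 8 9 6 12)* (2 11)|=|(0 10 11 2 5 12 15 1)(6 8 9)|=24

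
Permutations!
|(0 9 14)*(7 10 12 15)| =|(0 9 14)(7 10 12 15)| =12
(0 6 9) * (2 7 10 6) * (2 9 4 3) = (0 9)(2 7 10 6 4 3) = [9, 1, 7, 2, 3, 5, 4, 10, 8, 0, 6]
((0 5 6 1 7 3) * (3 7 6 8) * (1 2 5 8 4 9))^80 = ((0 8 3)(1 6 2 5 4 9))^80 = (0 3 8)(1 2 4)(5 9 6)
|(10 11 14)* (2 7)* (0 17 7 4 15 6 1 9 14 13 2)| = |(0 17 7)(1 9 14 10 11 13 2 4 15 6)| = 30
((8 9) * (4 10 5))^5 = (4 5 10)(8 9)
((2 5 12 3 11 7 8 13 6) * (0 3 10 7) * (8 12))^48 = (2 13 5 6 8)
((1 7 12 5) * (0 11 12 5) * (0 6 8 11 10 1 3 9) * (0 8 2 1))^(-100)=((0 10)(1 7 5 3 9 8 11 12 6 2))^(-100)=(12)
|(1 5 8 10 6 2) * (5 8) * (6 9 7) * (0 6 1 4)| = 20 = |(0 6 2 4)(1 8 10 9 7)|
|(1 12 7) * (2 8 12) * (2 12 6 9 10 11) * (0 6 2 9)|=6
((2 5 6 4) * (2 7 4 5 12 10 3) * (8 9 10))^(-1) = (2 3 10 9 8 12)(4 7)(5 6)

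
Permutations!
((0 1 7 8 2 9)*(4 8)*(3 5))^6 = ((0 1 7 4 8 2 9)(3 5))^6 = (0 9 2 8 4 7 1)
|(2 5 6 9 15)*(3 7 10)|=15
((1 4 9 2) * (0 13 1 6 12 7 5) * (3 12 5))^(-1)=(0 5 6 2 9 4 1 13)(3 7 12)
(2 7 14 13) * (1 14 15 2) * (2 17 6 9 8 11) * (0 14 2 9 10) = (0 14 13 1 2 7 15 17 6 10)(8 11 9) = [14, 2, 7, 3, 4, 5, 10, 15, 11, 8, 0, 9, 12, 1, 13, 17, 16, 6]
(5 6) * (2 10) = (2 10)(5 6) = [0, 1, 10, 3, 4, 6, 5, 7, 8, 9, 2]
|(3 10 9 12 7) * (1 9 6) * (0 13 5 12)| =|(0 13 5 12 7 3 10 6 1 9)| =10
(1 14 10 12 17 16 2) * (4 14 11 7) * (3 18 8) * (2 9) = (1 11 7 4 14 10 12 17 16 9 2)(3 18 8) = [0, 11, 1, 18, 14, 5, 6, 4, 3, 2, 12, 7, 17, 13, 10, 15, 9, 16, 8]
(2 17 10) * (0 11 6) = (0 11 6)(2 17 10) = [11, 1, 17, 3, 4, 5, 0, 7, 8, 9, 2, 6, 12, 13, 14, 15, 16, 10]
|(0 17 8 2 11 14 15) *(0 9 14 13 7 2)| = 12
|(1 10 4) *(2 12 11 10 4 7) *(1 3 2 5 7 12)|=|(1 4 3 2)(5 7)(10 12 11)|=12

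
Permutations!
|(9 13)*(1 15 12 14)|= |(1 15 12 14)(9 13)|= 4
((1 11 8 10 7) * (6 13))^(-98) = (13)(1 8 7 11 10)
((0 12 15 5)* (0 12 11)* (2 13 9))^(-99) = ((0 11)(2 13 9)(5 12 15))^(-99) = (15)(0 11)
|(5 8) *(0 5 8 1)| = |(8)(0 5 1)| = 3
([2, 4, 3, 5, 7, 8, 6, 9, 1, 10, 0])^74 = (0 8 9 3 4)(1 10 5 7 2)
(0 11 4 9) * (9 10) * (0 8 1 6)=[11, 6, 2, 3, 10, 5, 0, 7, 1, 8, 9, 4]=(0 11 4 10 9 8 1 6)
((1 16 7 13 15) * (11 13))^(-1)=((1 16 7 11 13 15))^(-1)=(1 15 13 11 7 16)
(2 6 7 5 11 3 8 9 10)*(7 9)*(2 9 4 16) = [0, 1, 6, 8, 16, 11, 4, 5, 7, 10, 9, 3, 12, 13, 14, 15, 2] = (2 6 4 16)(3 8 7 5 11)(9 10)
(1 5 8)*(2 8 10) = (1 5 10 2 8) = [0, 5, 8, 3, 4, 10, 6, 7, 1, 9, 2]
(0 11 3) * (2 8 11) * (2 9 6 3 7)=(0 9 6 3)(2 8 11 7)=[9, 1, 8, 0, 4, 5, 3, 2, 11, 6, 10, 7]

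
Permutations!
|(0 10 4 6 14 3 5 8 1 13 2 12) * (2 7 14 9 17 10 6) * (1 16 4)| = 16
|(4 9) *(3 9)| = 3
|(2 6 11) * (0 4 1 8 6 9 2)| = 6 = |(0 4 1 8 6 11)(2 9)|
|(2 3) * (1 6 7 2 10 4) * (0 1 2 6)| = 4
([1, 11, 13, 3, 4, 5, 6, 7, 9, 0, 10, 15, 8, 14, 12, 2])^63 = [15, 2, 12, 3, 4, 5, 6, 7, 1, 11, 10, 13, 0, 8, 9, 14]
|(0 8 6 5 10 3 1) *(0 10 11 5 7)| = 12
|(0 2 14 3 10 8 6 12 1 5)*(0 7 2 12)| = |(0 12 1 5 7 2 14 3 10 8 6)| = 11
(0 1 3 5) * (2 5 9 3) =[1, 2, 5, 9, 4, 0, 6, 7, 8, 3] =(0 1 2 5)(3 9)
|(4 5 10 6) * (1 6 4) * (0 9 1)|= 12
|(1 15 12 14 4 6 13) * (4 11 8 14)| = |(1 15 12 4 6 13)(8 14 11)| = 6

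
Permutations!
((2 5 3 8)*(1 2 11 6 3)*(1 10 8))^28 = (1 8)(2 11)(3 10)(5 6)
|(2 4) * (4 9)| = 3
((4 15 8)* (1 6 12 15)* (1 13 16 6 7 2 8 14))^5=(1 13 14 4 15 8 12 2 6 7 16)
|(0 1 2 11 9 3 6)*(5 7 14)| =21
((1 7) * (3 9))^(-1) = ((1 7)(3 9))^(-1) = (1 7)(3 9)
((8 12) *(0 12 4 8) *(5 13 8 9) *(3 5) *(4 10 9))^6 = (13) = ((0 12)(3 5 13 8 10 9))^6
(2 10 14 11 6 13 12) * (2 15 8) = (2 10 14 11 6 13 12 15 8) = [0, 1, 10, 3, 4, 5, 13, 7, 2, 9, 14, 6, 15, 12, 11, 8]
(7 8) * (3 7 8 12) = (3 7 12) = [0, 1, 2, 7, 4, 5, 6, 12, 8, 9, 10, 11, 3]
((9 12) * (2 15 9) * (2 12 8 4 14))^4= ((2 15 9 8 4 14))^4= (2 4 9)(8 15 14)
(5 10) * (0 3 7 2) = [3, 1, 0, 7, 4, 10, 6, 2, 8, 9, 5] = (0 3 7 2)(5 10)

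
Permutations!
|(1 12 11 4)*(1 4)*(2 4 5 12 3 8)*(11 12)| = |(12)(1 3 8 2 4 5 11)| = 7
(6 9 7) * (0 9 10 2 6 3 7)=(0 9)(2 6 10)(3 7)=[9, 1, 6, 7, 4, 5, 10, 3, 8, 0, 2]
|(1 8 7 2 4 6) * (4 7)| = 4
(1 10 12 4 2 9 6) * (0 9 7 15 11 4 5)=(0 9 6 1 10 12 5)(2 7 15 11 4)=[9, 10, 7, 3, 2, 0, 1, 15, 8, 6, 12, 4, 5, 13, 14, 11]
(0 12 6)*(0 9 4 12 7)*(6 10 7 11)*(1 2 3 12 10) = (0 11 6 9 4 10 7)(1 2 3 12) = [11, 2, 3, 12, 10, 5, 9, 0, 8, 4, 7, 6, 1]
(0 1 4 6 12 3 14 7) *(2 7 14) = (14)(0 1 4 6 12 3 2 7) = [1, 4, 7, 2, 6, 5, 12, 0, 8, 9, 10, 11, 3, 13, 14]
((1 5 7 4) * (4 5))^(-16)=(7)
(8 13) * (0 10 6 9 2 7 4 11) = [10, 1, 7, 3, 11, 5, 9, 4, 13, 2, 6, 0, 12, 8] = (0 10 6 9 2 7 4 11)(8 13)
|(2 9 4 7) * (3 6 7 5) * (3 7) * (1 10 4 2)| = 10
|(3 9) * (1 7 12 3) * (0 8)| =10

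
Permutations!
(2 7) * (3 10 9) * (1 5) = (1 5)(2 7)(3 10 9) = [0, 5, 7, 10, 4, 1, 6, 2, 8, 3, 9]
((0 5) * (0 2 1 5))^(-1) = ((1 5 2))^(-1) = (1 2 5)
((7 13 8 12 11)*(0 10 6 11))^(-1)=(0 12 8 13 7 11 6 10)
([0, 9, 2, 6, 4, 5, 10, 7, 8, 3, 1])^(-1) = [0, 10, 2, 9, 4, 5, 3, 7, 8, 1, 6]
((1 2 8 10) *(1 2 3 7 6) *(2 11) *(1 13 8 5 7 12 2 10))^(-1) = (1 8 13 6 7 5 2 12 3)(10 11)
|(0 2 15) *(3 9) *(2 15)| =2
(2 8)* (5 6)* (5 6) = (2 8) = [0, 1, 8, 3, 4, 5, 6, 7, 2]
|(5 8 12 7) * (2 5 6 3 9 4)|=9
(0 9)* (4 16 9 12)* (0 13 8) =(0 12 4 16 9 13 8) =[12, 1, 2, 3, 16, 5, 6, 7, 0, 13, 10, 11, 4, 8, 14, 15, 9]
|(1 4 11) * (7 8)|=|(1 4 11)(7 8)|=6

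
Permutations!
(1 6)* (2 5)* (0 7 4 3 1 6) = (0 7 4 3 1)(2 5) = [7, 0, 5, 1, 3, 2, 6, 4]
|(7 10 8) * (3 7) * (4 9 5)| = 12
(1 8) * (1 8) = (8) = [0, 1, 2, 3, 4, 5, 6, 7, 8]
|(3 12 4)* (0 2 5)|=|(0 2 5)(3 12 4)|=3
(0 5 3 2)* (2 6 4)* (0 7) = (0 5 3 6 4 2 7) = [5, 1, 7, 6, 2, 3, 4, 0]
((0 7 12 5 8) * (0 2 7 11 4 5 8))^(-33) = ((0 11 4 5)(2 7 12 8))^(-33) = (0 5 4 11)(2 8 12 7)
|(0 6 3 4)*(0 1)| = 5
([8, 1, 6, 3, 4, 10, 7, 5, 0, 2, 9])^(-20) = (2 10 7)(5 6 9)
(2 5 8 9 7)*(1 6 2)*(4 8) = (1 6 2 5 4 8 9 7) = [0, 6, 5, 3, 8, 4, 2, 1, 9, 7]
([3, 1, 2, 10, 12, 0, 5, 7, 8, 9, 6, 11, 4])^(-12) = [6, 1, 2, 5, 4, 10, 3, 7, 8, 9, 0, 11, 12]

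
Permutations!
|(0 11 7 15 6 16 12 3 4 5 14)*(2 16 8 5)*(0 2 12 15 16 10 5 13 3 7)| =|(0 11)(2 10 5 14)(3 4 12 7 16 15 6 8 13)| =36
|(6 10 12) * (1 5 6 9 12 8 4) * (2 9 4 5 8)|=|(1 8 5 6 10 2 9 12 4)|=9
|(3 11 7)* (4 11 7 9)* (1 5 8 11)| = 6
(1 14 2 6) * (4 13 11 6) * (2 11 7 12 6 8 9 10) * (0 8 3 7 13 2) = [8, 14, 4, 7, 2, 5, 1, 12, 9, 10, 0, 3, 6, 13, 11] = (0 8 9 10)(1 14 11 3 7 12 6)(2 4)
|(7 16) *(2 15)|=|(2 15)(7 16)|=2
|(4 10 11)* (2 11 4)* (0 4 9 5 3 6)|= 14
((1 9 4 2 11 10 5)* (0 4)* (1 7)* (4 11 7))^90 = (11)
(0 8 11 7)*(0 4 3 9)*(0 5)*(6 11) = (0 8 6 11 7 4 3 9 5) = [8, 1, 2, 9, 3, 0, 11, 4, 6, 5, 10, 7]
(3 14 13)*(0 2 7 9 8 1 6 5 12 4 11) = [2, 6, 7, 14, 11, 12, 5, 9, 1, 8, 10, 0, 4, 3, 13] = (0 2 7 9 8 1 6 5 12 4 11)(3 14 13)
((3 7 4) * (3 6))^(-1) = (3 6 4 7)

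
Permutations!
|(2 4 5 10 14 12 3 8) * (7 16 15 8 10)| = |(2 4 5 7 16 15 8)(3 10 14 12)| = 28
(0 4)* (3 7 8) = (0 4)(3 7 8) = [4, 1, 2, 7, 0, 5, 6, 8, 3]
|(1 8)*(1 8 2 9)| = |(1 2 9)| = 3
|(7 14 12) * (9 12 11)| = 5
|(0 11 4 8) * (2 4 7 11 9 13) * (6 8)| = 14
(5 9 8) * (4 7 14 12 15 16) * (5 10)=[0, 1, 2, 3, 7, 9, 6, 14, 10, 8, 5, 11, 15, 13, 12, 16, 4]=(4 7 14 12 15 16)(5 9 8 10)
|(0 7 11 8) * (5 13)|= 4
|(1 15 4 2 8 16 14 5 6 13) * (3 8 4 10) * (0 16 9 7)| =26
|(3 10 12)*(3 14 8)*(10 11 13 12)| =|(3 11 13 12 14 8)| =6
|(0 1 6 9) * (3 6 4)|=6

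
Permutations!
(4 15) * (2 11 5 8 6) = (2 11 5 8 6)(4 15) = [0, 1, 11, 3, 15, 8, 2, 7, 6, 9, 10, 5, 12, 13, 14, 4]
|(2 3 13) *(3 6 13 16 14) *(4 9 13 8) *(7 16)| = |(2 6 8 4 9 13)(3 7 16 14)| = 12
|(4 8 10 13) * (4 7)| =5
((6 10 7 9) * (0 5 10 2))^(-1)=((0 5 10 7 9 6 2))^(-1)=(0 2 6 9 7 10 5)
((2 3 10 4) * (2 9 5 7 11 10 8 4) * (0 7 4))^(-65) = ((0 7 11 10 2 3 8)(4 9 5))^(-65) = (0 3 10 7 8 2 11)(4 9 5)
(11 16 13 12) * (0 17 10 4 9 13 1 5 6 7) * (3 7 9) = (0 17 10 4 3 7)(1 5 6 9 13 12 11 16) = [17, 5, 2, 7, 3, 6, 9, 0, 8, 13, 4, 16, 11, 12, 14, 15, 1, 10]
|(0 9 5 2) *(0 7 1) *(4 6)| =6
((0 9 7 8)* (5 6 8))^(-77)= (0 9 7 5 6 8)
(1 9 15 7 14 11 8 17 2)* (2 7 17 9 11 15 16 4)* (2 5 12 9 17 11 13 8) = (1 13 8 17 7 14 15 11 2)(4 5 12 9 16) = [0, 13, 1, 3, 5, 12, 6, 14, 17, 16, 10, 2, 9, 8, 15, 11, 4, 7]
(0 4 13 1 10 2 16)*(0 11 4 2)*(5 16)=(0 2 5 16 11 4 13 1 10)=[2, 10, 5, 3, 13, 16, 6, 7, 8, 9, 0, 4, 12, 1, 14, 15, 11]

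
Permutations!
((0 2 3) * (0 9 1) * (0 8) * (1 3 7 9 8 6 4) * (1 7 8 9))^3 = (1 7 4 6)(3 9)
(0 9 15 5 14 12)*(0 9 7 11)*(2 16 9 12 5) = (0 7 11)(2 16 9 15)(5 14) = [7, 1, 16, 3, 4, 14, 6, 11, 8, 15, 10, 0, 12, 13, 5, 2, 9]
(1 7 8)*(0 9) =(0 9)(1 7 8) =[9, 7, 2, 3, 4, 5, 6, 8, 1, 0]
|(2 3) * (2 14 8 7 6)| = |(2 3 14 8 7 6)| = 6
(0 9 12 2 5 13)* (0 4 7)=(0 9 12 2 5 13 4 7)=[9, 1, 5, 3, 7, 13, 6, 0, 8, 12, 10, 11, 2, 4]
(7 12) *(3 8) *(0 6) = (0 6)(3 8)(7 12) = [6, 1, 2, 8, 4, 5, 0, 12, 3, 9, 10, 11, 7]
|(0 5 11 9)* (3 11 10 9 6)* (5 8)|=|(0 8 5 10 9)(3 11 6)|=15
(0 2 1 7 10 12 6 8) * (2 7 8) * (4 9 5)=[7, 8, 1, 3, 9, 4, 2, 10, 0, 5, 12, 11, 6]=(0 7 10 12 6 2 1 8)(4 9 5)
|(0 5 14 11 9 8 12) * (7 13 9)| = 9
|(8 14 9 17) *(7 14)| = 5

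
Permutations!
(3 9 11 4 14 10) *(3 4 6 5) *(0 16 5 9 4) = (0 16 5 3 4 14 10)(6 9 11) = [16, 1, 2, 4, 14, 3, 9, 7, 8, 11, 0, 6, 12, 13, 10, 15, 5]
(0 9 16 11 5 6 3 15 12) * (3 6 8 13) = (0 9 16 11 5 8 13 3 15 12) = [9, 1, 2, 15, 4, 8, 6, 7, 13, 16, 10, 5, 0, 3, 14, 12, 11]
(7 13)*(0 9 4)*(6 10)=(0 9 4)(6 10)(7 13)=[9, 1, 2, 3, 0, 5, 10, 13, 8, 4, 6, 11, 12, 7]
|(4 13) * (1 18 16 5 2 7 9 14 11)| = 18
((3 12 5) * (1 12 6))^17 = ((1 12 5 3 6))^17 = (1 5 6 12 3)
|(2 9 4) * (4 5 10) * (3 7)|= |(2 9 5 10 4)(3 7)|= 10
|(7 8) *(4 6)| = 2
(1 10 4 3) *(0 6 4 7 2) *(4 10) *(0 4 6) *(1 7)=[0, 6, 4, 7, 3, 5, 10, 2, 8, 9, 1]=(1 6 10)(2 4 3 7)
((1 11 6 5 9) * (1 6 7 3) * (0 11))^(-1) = (0 1 3 7 11)(5 6 9)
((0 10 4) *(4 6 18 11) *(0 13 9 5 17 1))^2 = ((0 10 6 18 11 4 13 9 5 17 1))^2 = (0 6 11 13 5 1 10 18 4 9 17)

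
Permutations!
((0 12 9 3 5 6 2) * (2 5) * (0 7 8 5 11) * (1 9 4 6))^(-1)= (0 11 6 4 12)(1 5 8 7 2 3 9)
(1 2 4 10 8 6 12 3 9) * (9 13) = (1 2 4 10 8 6 12 3 13 9) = [0, 2, 4, 13, 10, 5, 12, 7, 6, 1, 8, 11, 3, 9]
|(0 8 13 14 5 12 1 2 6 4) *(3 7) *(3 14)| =|(0 8 13 3 7 14 5 12 1 2 6 4)| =12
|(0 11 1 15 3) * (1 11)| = |(0 1 15 3)| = 4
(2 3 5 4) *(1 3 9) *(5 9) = (1 3 9)(2 5 4) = [0, 3, 5, 9, 2, 4, 6, 7, 8, 1]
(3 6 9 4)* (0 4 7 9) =(0 4 3 6)(7 9) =[4, 1, 2, 6, 3, 5, 0, 9, 8, 7]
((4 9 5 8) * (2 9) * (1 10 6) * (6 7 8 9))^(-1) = (1 6 2 4 8 7 10)(5 9)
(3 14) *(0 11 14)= [11, 1, 2, 0, 4, 5, 6, 7, 8, 9, 10, 14, 12, 13, 3]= (0 11 14 3)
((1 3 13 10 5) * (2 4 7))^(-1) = (1 5 10 13 3)(2 7 4)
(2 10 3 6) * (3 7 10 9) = [0, 1, 9, 6, 4, 5, 2, 10, 8, 3, 7] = (2 9 3 6)(7 10)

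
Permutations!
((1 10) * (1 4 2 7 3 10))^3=(2 10 7 4 3)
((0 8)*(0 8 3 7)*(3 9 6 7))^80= (9)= ((0 9 6 7))^80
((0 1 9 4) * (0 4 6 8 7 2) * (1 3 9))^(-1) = (0 2 7 8 6 9 3)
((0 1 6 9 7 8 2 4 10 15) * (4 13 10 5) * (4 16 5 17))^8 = ((0 1 6 9 7 8 2 13 10 15)(4 17)(5 16))^8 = (17)(0 10 2 7 6)(1 15 13 8 9)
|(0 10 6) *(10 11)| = 4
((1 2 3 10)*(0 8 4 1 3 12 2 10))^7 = (0 8 4 1 10 3)(2 12)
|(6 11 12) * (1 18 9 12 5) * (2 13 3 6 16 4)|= |(1 18 9 12 16 4 2 13 3 6 11 5)|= 12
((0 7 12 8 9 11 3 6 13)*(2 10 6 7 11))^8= ((0 11 3 7 12 8 9 2 10 6 13))^8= (0 10 8 3 13 2 12 11 6 9 7)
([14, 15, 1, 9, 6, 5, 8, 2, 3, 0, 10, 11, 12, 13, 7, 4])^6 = (0 4 14 6 7 8 2 3 1 9 15)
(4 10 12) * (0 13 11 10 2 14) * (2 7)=(0 13 11 10 12 4 7 2 14)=[13, 1, 14, 3, 7, 5, 6, 2, 8, 9, 12, 10, 4, 11, 0]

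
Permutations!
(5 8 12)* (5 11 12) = (5 8)(11 12) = [0, 1, 2, 3, 4, 8, 6, 7, 5, 9, 10, 12, 11]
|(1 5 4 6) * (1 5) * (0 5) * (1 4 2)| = |(0 5 2 1 4 6)| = 6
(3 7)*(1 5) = [0, 5, 2, 7, 4, 1, 6, 3] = (1 5)(3 7)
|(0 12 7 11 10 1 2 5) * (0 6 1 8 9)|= |(0 12 7 11 10 8 9)(1 2 5 6)|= 28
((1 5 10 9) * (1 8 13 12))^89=((1 5 10 9 8 13 12))^89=(1 13 9 5 12 8 10)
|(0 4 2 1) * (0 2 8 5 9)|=10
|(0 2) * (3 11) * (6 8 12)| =6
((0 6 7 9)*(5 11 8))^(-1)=(0 9 7 6)(5 8 11)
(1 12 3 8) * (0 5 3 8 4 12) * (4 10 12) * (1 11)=(0 5 3 10 12 8 11 1)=[5, 0, 2, 10, 4, 3, 6, 7, 11, 9, 12, 1, 8]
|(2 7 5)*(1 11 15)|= 3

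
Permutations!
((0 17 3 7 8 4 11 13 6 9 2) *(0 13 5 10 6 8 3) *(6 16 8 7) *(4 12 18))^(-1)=(0 17)(2 9 6 3 7 13)(4 18 12 8 16 10 5 11)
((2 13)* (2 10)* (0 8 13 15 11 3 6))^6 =(0 11 10)(2 8 3)(6 15 13)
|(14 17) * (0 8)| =2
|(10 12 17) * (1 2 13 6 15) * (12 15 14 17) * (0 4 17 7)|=11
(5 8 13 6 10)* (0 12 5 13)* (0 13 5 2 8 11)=(0 12 2 8 13 6 10 5 11)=[12, 1, 8, 3, 4, 11, 10, 7, 13, 9, 5, 0, 2, 6]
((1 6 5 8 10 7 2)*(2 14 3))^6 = ((1 6 5 8 10 7 14 3 2))^6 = (1 14 8)(2 7 5)(3 10 6)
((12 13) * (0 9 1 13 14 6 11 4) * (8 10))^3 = ((0 9 1 13 12 14 6 11 4)(8 10))^3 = (0 13 6)(1 14 4)(8 10)(9 12 11)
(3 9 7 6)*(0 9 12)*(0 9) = (3 12 9 7 6) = [0, 1, 2, 12, 4, 5, 3, 6, 8, 7, 10, 11, 9]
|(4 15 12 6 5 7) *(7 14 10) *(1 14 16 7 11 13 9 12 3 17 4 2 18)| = |(1 14 10 11 13 9 12 6 5 16 7 2 18)(3 17 4 15)| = 52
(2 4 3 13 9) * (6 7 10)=[0, 1, 4, 13, 3, 5, 7, 10, 8, 2, 6, 11, 12, 9]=(2 4 3 13 9)(6 7 10)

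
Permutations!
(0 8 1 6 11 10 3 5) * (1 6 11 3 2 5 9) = (0 8 6 3 9 1 11 10 2 5) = [8, 11, 5, 9, 4, 0, 3, 7, 6, 1, 2, 10]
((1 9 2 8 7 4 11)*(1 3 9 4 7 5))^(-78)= ((1 4 11 3 9 2 8 5))^(-78)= (1 11 9 8)(2 5 4 3)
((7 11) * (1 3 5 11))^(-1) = (1 7 11 5 3)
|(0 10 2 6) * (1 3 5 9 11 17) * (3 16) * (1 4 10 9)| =|(0 9 11 17 4 10 2 6)(1 16 3 5)| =8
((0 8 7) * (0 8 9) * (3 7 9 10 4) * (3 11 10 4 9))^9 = ((0 4 11 10 9)(3 7 8))^9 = (0 9 10 11 4)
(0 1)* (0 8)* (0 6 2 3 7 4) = (0 1 8 6 2 3 7 4) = [1, 8, 3, 7, 0, 5, 2, 4, 6]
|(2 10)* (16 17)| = |(2 10)(16 17)| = 2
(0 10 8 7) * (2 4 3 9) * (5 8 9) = (0 10 9 2 4 3 5 8 7) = [10, 1, 4, 5, 3, 8, 6, 0, 7, 2, 9]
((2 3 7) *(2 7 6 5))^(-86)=(7)(2 6)(3 5)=((7)(2 3 6 5))^(-86)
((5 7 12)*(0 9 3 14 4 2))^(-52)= ((0 9 3 14 4 2)(5 7 12))^(-52)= (0 3 4)(2 9 14)(5 12 7)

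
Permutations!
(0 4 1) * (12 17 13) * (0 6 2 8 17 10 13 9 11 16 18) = (0 4 1 6 2 8 17 9 11 16 18)(10 13 12) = [4, 6, 8, 3, 1, 5, 2, 7, 17, 11, 13, 16, 10, 12, 14, 15, 18, 9, 0]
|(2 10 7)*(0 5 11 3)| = |(0 5 11 3)(2 10 7)| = 12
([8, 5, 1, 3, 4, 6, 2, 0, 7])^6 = (8)(1 6)(2 5)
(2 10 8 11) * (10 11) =(2 11)(8 10) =[0, 1, 11, 3, 4, 5, 6, 7, 10, 9, 8, 2]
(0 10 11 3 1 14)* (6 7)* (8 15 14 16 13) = (0 10 11 3 1 16 13 8 15 14)(6 7) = [10, 16, 2, 1, 4, 5, 7, 6, 15, 9, 11, 3, 12, 8, 0, 14, 13]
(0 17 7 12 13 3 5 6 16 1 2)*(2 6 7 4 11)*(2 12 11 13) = [17, 6, 0, 5, 13, 7, 16, 11, 8, 9, 10, 12, 2, 3, 14, 15, 1, 4] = (0 17 4 13 3 5 7 11 12 2)(1 6 16)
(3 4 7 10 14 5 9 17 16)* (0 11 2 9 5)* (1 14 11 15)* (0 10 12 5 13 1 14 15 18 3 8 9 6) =(0 18 3 4 7 12 5 13 1 15 14 10 11 2 6)(8 9 17 16) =[18, 15, 6, 4, 7, 13, 0, 12, 9, 17, 11, 2, 5, 1, 10, 14, 8, 16, 3]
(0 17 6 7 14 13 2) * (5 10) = (0 17 6 7 14 13 2)(5 10) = [17, 1, 0, 3, 4, 10, 7, 14, 8, 9, 5, 11, 12, 2, 13, 15, 16, 6]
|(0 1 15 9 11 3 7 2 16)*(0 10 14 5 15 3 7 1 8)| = 18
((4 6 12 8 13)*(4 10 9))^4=(4 13 6 10 12 9 8)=((4 6 12 8 13 10 9))^4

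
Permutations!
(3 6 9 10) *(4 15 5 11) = (3 6 9 10)(4 15 5 11) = [0, 1, 2, 6, 15, 11, 9, 7, 8, 10, 3, 4, 12, 13, 14, 5]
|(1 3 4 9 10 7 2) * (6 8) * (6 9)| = |(1 3 4 6 8 9 10 7 2)| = 9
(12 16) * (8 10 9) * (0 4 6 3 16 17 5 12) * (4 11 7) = (0 11 7 4 6 3 16)(5 12 17)(8 10 9) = [11, 1, 2, 16, 6, 12, 3, 4, 10, 8, 9, 7, 17, 13, 14, 15, 0, 5]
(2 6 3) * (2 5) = (2 6 3 5) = [0, 1, 6, 5, 4, 2, 3]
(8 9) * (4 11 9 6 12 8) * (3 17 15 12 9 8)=[0, 1, 2, 17, 11, 5, 9, 7, 6, 4, 10, 8, 3, 13, 14, 12, 16, 15]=(3 17 15 12)(4 11 8 6 9)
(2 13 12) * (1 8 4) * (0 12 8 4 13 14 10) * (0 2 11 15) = (0 12 11 15)(1 4)(2 14 10)(8 13) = [12, 4, 14, 3, 1, 5, 6, 7, 13, 9, 2, 15, 11, 8, 10, 0]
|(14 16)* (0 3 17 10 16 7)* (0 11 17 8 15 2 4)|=6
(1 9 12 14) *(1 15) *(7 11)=[0, 9, 2, 3, 4, 5, 6, 11, 8, 12, 10, 7, 14, 13, 15, 1]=(1 9 12 14 15)(7 11)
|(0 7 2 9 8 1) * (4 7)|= 7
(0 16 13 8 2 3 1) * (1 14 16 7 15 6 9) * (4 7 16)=(0 16 13 8 2 3 14 4 7 15 6 9 1)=[16, 0, 3, 14, 7, 5, 9, 15, 2, 1, 10, 11, 12, 8, 4, 6, 13]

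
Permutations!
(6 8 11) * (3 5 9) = (3 5 9)(6 8 11) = [0, 1, 2, 5, 4, 9, 8, 7, 11, 3, 10, 6]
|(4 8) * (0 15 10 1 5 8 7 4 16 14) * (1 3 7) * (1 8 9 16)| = 12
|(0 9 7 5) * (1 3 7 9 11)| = |(0 11 1 3 7 5)| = 6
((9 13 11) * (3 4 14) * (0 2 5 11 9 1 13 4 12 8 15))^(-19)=((0 2 5 11 1 13 9 4 14 3 12 8 15))^(-19)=(0 4 2 14 5 3 11 12 1 8 13 15 9)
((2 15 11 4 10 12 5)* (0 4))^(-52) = (0 5)(2 4)(10 15)(11 12)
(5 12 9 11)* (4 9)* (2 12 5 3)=[0, 1, 12, 2, 9, 5, 6, 7, 8, 11, 10, 3, 4]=(2 12 4 9 11 3)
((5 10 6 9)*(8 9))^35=((5 10 6 8 9))^35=(10)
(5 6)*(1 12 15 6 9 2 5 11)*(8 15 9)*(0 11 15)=(0 11 1 12 9 2 5 8)(6 15)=[11, 12, 5, 3, 4, 8, 15, 7, 0, 2, 10, 1, 9, 13, 14, 6]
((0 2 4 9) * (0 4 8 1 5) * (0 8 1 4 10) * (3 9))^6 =((0 2 1 5 8 4 3 9 10))^6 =(0 3 5)(1 10 4)(2 9 8)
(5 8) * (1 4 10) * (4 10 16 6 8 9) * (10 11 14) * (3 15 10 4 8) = (1 11 14 4 16 6 3 15 10)(5 9 8) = [0, 11, 2, 15, 16, 9, 3, 7, 5, 8, 1, 14, 12, 13, 4, 10, 6]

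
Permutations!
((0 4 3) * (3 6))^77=((0 4 6 3))^77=(0 4 6 3)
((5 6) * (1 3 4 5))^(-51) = ((1 3 4 5 6))^(-51) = (1 6 5 4 3)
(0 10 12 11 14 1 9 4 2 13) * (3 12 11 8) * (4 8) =(0 10 11 14 1 9 8 3 12 4 2 13) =[10, 9, 13, 12, 2, 5, 6, 7, 3, 8, 11, 14, 4, 0, 1]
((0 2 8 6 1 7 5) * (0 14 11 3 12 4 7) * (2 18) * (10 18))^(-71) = (0 1 6 8 2 18 10)(3 11 14 5 7 4 12) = ((0 10 18 2 8 6 1)(3 12 4 7 5 14 11))^(-71)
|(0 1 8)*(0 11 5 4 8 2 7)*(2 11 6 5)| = 20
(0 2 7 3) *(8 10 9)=[2, 1, 7, 0, 4, 5, 6, 3, 10, 8, 9]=(0 2 7 3)(8 10 9)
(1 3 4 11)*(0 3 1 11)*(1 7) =(11)(0 3 4)(1 7) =[3, 7, 2, 4, 0, 5, 6, 1, 8, 9, 10, 11]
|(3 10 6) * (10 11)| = |(3 11 10 6)| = 4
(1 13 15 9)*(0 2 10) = [2, 13, 10, 3, 4, 5, 6, 7, 8, 1, 0, 11, 12, 15, 14, 9] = (0 2 10)(1 13 15 9)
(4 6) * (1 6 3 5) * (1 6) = (3 5 6 4) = [0, 1, 2, 5, 3, 6, 4]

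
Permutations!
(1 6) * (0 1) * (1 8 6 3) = [8, 3, 2, 1, 4, 5, 0, 7, 6] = (0 8 6)(1 3)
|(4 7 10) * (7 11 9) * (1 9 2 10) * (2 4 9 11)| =|(1 11 4 2 10 9 7)| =7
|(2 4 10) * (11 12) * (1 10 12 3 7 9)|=9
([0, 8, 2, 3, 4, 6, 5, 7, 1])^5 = (1 8)(5 6)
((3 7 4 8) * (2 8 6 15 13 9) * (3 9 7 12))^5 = (15)(2 9 8)(3 12)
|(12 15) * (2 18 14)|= |(2 18 14)(12 15)|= 6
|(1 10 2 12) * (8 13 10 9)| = 7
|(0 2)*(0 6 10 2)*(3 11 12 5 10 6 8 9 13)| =|(2 8 9 13 3 11 12 5 10)| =9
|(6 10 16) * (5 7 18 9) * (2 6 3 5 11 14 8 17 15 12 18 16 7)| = 56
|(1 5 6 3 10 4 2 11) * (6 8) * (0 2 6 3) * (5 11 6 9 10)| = 6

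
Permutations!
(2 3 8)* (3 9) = [0, 1, 9, 8, 4, 5, 6, 7, 2, 3] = (2 9 3 8)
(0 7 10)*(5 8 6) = (0 7 10)(5 8 6) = [7, 1, 2, 3, 4, 8, 5, 10, 6, 9, 0]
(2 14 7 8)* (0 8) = [8, 1, 14, 3, 4, 5, 6, 0, 2, 9, 10, 11, 12, 13, 7] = (0 8 2 14 7)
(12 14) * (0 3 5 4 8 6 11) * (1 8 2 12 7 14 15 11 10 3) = (0 1 8 6 10 3 5 4 2 12 15 11)(7 14) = [1, 8, 12, 5, 2, 4, 10, 14, 6, 9, 3, 0, 15, 13, 7, 11]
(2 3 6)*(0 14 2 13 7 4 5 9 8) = (0 14 2 3 6 13 7 4 5 9 8) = [14, 1, 3, 6, 5, 9, 13, 4, 0, 8, 10, 11, 12, 7, 2]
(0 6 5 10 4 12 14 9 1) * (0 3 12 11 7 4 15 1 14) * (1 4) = (0 6 5 10 15 4 11 7 1 3 12)(9 14) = [6, 3, 2, 12, 11, 10, 5, 1, 8, 14, 15, 7, 0, 13, 9, 4]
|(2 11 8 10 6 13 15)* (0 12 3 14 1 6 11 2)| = 24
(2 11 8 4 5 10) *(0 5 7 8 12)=(0 5 10 2 11 12)(4 7 8)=[5, 1, 11, 3, 7, 10, 6, 8, 4, 9, 2, 12, 0]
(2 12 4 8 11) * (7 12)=(2 7 12 4 8 11)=[0, 1, 7, 3, 8, 5, 6, 12, 11, 9, 10, 2, 4]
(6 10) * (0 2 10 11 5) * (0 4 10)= (0 2)(4 10 6 11 5)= [2, 1, 0, 3, 10, 4, 11, 7, 8, 9, 6, 5]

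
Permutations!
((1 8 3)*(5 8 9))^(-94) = (1 9 5 8 3)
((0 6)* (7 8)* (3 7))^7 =((0 6)(3 7 8))^7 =(0 6)(3 7 8)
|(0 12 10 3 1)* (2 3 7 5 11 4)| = |(0 12 10 7 5 11 4 2 3 1)| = 10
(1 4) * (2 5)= (1 4)(2 5)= [0, 4, 5, 3, 1, 2]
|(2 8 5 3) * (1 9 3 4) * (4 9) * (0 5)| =6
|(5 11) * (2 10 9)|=6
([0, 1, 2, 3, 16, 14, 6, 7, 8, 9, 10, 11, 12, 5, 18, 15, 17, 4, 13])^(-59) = [0, 1, 2, 3, 16, 14, 6, 7, 8, 9, 10, 11, 12, 5, 18, 15, 17, 4, 13]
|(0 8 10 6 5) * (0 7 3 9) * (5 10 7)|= 10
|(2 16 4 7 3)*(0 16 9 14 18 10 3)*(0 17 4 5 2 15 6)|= |(0 16 5 2 9 14 18 10 3 15 6)(4 7 17)|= 33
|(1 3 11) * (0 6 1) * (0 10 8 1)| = 10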